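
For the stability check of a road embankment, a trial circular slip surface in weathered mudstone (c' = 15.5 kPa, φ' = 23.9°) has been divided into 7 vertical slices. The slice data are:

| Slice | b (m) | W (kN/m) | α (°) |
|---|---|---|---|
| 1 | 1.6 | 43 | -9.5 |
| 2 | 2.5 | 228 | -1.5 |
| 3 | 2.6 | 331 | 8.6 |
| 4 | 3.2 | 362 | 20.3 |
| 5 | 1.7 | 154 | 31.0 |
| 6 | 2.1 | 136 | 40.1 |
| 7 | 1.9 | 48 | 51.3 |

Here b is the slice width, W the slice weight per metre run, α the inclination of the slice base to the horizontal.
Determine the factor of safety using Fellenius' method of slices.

Ordinary method of slices: FS = Σ[c'·Δl_i + (W_i cosα_i)·tanφ'] / Σ W_i sinα_i, with Δl_i = b_i / cosα_i.
Slice 1: Δl = 1.6/cos(-9.5°) = 1.622 m; N'_1 = 43·cos(-9.5°) = 42.4; c'Δl = 25.14; W sinα = -7.1
Slice 2: Δl = 2.5/cos(-1.5°) = 2.501 m; N'_2 = 228·cos(-1.5°) = 227.9; c'Δl = 38.76; W sinα = -6.0
Slice 3: Δl = 2.6/cos8.6° = 2.630 m; N'_3 = 331·cos8.6° = 327.3; c'Δl = 40.76; W sinα = 49.5
Slice 4: Δl = 3.2/cos20.3° = 3.412 m; N'_4 = 362·cos20.3° = 339.5; c'Δl = 52.88; W sinα = 125.6
Slice 5: Δl = 1.7/cos31.0° = 1.983 m; N'_5 = 154·cos31.0° = 132.0; c'Δl = 30.74; W sinα = 79.3
Slice 6: Δl = 2.1/cos40.1° = 2.745 m; N'_6 = 136·cos40.1° = 104.0; c'Δl = 42.55; W sinα = 87.6
Slice 7: Δl = 1.9/cos51.3° = 3.039 m; N'_7 = 48·cos51.3° = 30.0; c'Δl = 47.10; W sinα = 37.5
Σc'Δl = 277.9 kN/m; ΣN' = 1203.2 kN/m; ΣW sinα = 366.4 kN/m
Resisting = 277.9 + 1203.2·tan23.9° = 277.9 + 533.2 = 811.1 kN/m
FS = 811.1 / 366.4 = 2.214

FS = 2.21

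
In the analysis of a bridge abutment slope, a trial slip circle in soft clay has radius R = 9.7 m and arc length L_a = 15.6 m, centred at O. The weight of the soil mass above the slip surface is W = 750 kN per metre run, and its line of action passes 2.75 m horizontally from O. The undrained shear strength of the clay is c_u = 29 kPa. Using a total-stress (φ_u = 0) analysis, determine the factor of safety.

FS = 2.13

Taking moments about the centre O, the resisting moment is provided by the undrained shear strength acting along the arc:
M_R = c_u·L_a·R = 29·15.60·9.7 = 4388.3 kN·m/m
M_D = W·d = 750·2.75 = 2062.5 kN·m/m
FS = M_R / M_D = 4388.3 / 2062.5 = 2.128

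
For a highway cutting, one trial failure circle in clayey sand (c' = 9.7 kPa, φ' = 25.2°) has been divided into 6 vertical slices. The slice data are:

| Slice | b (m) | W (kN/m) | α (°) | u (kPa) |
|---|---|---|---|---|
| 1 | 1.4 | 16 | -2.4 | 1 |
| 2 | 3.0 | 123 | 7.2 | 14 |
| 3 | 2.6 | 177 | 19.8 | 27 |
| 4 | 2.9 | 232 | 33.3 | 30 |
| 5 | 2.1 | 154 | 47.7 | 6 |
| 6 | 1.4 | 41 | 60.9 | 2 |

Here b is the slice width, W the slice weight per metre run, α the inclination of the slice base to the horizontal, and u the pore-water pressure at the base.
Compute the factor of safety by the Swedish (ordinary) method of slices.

Ordinary method of slices: FS = Σ[c'·Δl_i + (W_i cosα_i − u_i·Δl_i)·tanφ'] / Σ W_i sinα_i, with Δl_i = b_i / cosα_i.
Slice 1: Δl = 1.4/cos(-2.4°) = 1.401 m; N'_1 = 16·cos(-2.4°) − 1·1.401 = 14.6; c'Δl = 13.59; W sinα = -0.7
Slice 2: Δl = 3.0/cos7.2° = 3.024 m; N'_2 = 123·cos7.2° − 14·3.024 = 79.7; c'Δl = 29.33; W sinα = 15.4
Slice 3: Δl = 2.6/cos19.8° = 2.763 m; N'_3 = 177·cos19.8° − 27·2.763 = 91.9; c'Δl = 26.80; W sinα = 60.0
Slice 4: Δl = 2.9/cos33.3° = 3.470 m; N'_4 = 232·cos33.3° − 30·3.470 = 89.8; c'Δl = 33.66; W sinα = 127.4
Slice 5: Δl = 2.1/cos47.7° = 3.120 m; N'_5 = 154·cos47.7° − 6·3.120 = 84.9; c'Δl = 30.27; W sinα = 113.9
Slice 6: Δl = 1.4/cos60.9° = 2.879 m; N'_6 = 41·cos60.9° − 2·2.879 = 14.2; c'Δl = 27.92; W sinα = 35.8
Σc'Δl = 161.6 kN/m; ΣN' = 375.1 kN/m; ΣW sinα = 351.8 kN/m
Resisting = 161.6 + 375.1·tan25.2° = 161.6 + 176.5 = 338.1 kN/m
FS = 338.1 / 351.8 = 0.961

FS = 0.96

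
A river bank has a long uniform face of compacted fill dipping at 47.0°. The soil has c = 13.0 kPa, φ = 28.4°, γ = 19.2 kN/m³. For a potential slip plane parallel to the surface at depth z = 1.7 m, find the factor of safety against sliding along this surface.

For an infinite slope with a slip plane parallel to the surface (no pore pressure): FS = [c + γz cos²β tanφ] / [γz sinβ cosβ].
γz = 19.2·1.7 = 32.64 kN/m²
Numerator = 13.0 + 32.64·cos²47.0°·tan28.4° = 13.0 + 32.64·0.4651·0.5407 = 21.209 kPa
Denominator = 32.64·sin47.0°·cos47.0° = 32.64·0.7314·0.6820 = 16.280 kPa
FS = 21.209 / 16.280 = 1.303

FS = 1.30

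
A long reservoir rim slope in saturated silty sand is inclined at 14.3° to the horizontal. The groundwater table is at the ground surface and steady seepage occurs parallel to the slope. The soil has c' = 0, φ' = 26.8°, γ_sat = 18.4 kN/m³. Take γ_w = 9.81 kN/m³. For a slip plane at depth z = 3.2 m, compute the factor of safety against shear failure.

With seepage parallel to the slope and the water table at the surface, the effective normal stress on the slip plane uses the buoyant unit weight γ' = γ_sat − γ_w while the driving shear stress uses γ_sat:
FS = [c' + γ' z cos²β tanφ'] / [γ_sat z sinβ cosβ]
(For c' = 0 this reduces to FS = (γ'/γ_sat)·tanφ'/tanβ.)
γ' = 18.4 − 9.81 = 8.59 kN/m³
Numerator = 0.0 + 8.59·3.2·cos²14.3°·tan26.8° = 0.0 + 8.59·3.2·0.9390·0.5051 = 13.038 kPa
Denominator = 18.4·3.2·sin14.3°·cos14.3° = 18.4·3.2·0.2470·0.9690 = 14.093 kPa
FS = 13.038 / 14.093 = 0.925

FS = 0.93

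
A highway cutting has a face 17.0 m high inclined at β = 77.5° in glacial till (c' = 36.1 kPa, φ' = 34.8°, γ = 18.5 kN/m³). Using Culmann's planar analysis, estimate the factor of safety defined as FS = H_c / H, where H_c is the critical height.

FS = 1.39

H_c = (4c'/γ) · sinβ cosφ' / [1 − cos(β − φ')]
    = (4·36.1/18.5) · sin77.5°·cos34.8° / [1 − cos42.7°]
    = 7.805 · 0.8017 / 0.2651 = 23.61 m
FS = H_c / H = 23.61 / 17.0 = 1.389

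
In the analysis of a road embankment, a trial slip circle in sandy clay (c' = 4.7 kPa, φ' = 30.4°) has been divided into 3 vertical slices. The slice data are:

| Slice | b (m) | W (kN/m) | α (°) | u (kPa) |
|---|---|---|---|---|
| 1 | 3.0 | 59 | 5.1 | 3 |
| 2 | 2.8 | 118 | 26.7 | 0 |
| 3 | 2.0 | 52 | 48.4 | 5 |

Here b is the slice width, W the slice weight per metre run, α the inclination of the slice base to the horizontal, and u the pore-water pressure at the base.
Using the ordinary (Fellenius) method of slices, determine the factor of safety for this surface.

Ordinary method of slices: FS = Σ[c'·Δl_i + (W_i cosα_i − u_i·Δl_i)·tanφ'] / Σ W_i sinα_i, with Δl_i = b_i / cosα_i.
Slice 1: Δl = 3.0/cos5.1° = 3.012 m; N'_1 = 59·cos5.1° − 3·3.012 = 49.7; c'Δl = 14.16; W sinα = 5.2
Slice 2: Δl = 2.8/cos26.7° = 3.134 m; N'_2 = 118·cos26.7° − 0·3.134 = 105.4; c'Δl = 14.73; W sinα = 53.0
Slice 3: Δl = 2.0/cos48.4° = 3.012 m; N'_3 = 52·cos48.4° − 5·3.012 = 19.5; c'Δl = 14.16; W sinα = 38.9
Σc'Δl = 43.0 kN/m; ΣN' = 174.6 kN/m; ΣW sinα = 97.1 kN/m
Resisting = 43.0 + 174.6·tan30.4° = 43.0 + 102.4 = 145.5 kN/m
FS = 145.5 / 97.1 = 1.498

FS = 1.50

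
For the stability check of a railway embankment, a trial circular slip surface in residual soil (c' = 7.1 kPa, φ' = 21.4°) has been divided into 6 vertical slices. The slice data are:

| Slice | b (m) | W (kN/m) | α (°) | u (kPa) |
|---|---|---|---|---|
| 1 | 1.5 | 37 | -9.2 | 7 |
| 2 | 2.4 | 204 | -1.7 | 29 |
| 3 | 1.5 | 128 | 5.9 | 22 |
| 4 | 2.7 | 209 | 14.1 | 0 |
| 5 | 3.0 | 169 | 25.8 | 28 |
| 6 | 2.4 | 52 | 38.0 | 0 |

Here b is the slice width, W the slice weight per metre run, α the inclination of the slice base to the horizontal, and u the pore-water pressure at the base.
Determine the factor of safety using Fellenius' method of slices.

FS = 2.04

Ordinary method of slices: FS = Σ[c'·Δl_i + (W_i cosα_i − u_i·Δl_i)·tanφ'] / Σ W_i sinα_i, with Δl_i = b_i / cosα_i.
Slice 1: Δl = 1.5/cos(-9.2°) = 1.520 m; N'_1 = 37·cos(-9.2°) − 7·1.520 = 25.9; c'Δl = 10.79; W sinα = -5.9
Slice 2: Δl = 2.4/cos(-1.7°) = 2.401 m; N'_2 = 204·cos(-1.7°) − 29·2.401 = 134.3; c'Δl = 17.05; W sinα = -6.1
Slice 3: Δl = 1.5/cos5.9° = 1.508 m; N'_3 = 128·cos5.9° − 22·1.508 = 94.1; c'Δl = 10.71; W sinα = 13.2
Slice 4: Δl = 2.7/cos14.1° = 2.784 m; N'_4 = 209·cos14.1° − 0·2.784 = 202.7; c'Δl = 19.77; W sinα = 50.9
Slice 5: Δl = 3.0/cos25.8° = 3.332 m; N'_5 = 169·cos25.8° − 28·3.332 = 58.9; c'Δl = 23.66; W sinα = 73.6
Slice 6: Δl = 2.4/cos38.0° = 3.046 m; N'_6 = 52·cos38.0° − 0·3.046 = 41.0; c'Δl = 21.62; W sinα = 32.0
Σc'Δl = 103.6 kN/m; ΣN' = 556.8 kN/m; ΣW sinα = 157.7 kN/m
Resisting = 103.6 + 556.8·tan21.4° = 103.6 + 218.2 = 321.8 kN/m
FS = 321.8 / 157.7 = 2.041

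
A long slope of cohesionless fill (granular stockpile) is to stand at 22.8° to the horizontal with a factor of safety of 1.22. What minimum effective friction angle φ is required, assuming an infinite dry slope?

FS = tanφ/tanβ ⇒ tanφ = FS · tanβ = 1.22 · tan22.8° = 0.5128
φ = arctan(0.5128) = 27.15°

φ = 27.2°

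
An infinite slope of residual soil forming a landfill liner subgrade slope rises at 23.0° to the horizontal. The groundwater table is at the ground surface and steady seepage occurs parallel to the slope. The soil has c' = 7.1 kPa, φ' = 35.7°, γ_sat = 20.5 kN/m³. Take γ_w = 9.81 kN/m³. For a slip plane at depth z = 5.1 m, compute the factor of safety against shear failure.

With seepage parallel to the slope and the water table at the surface, the effective normal stress on the slip plane uses the buoyant unit weight γ' = γ_sat − γ_w while the driving shear stress uses γ_sat:
FS = [c' + γ' z cos²β tanφ'] / [γ_sat z sinβ cosβ]
γ' = 20.5 − 9.81 = 10.69 kN/m³
Numerator = 7.1 + 10.69·5.1·cos²23.0°·tan35.7° = 7.1 + 10.69·5.1·0.8473·0.7186 = 40.295 kPa
Denominator = 20.5·5.1·sin23.0°·cos23.0° = 20.5·5.1·0.3907·0.9205 = 37.603 kPa
FS = 40.295 / 37.603 = 1.072

FS = 1.07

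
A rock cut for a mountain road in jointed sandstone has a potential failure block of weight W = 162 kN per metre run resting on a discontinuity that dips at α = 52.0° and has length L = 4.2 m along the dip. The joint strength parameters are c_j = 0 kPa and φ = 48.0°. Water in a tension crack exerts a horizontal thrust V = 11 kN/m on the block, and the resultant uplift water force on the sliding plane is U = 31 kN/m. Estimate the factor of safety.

Resolving the block weight along and normal to the plane and applying the Mohr–Coulomb strength on the joint:
N' = W cosα − U − V sinα = 162·cos52.0° − 31 − 11·sin52.0° = 60.1 kN/m
Driving force T = W sinα + V cosα = 162·sin52.0° + 11·cos52.0° = 134.4 kN/m
Resisting force R = c_j·L + N'·tanφ = 0·4.2 + 60.1·tan48.0° = 0.0 + 66.7 = 66.7 kN/m
FS = R / T = 66.7 / 134.4 = 0.496

FS = 0.50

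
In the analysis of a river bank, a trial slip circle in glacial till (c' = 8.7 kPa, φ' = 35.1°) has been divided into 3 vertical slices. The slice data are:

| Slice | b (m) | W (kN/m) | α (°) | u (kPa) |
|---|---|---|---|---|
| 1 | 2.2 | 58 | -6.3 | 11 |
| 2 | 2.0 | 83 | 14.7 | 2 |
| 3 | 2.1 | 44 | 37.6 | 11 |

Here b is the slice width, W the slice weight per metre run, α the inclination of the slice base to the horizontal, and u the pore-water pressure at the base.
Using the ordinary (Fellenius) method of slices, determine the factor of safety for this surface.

Ordinary method of slices: FS = Σ[c'·Δl_i + (W_i cosα_i − u_i·Δl_i)·tanφ'] / Σ W_i sinα_i, with Δl_i = b_i / cosα_i.
Slice 1: Δl = 2.2/cos(-6.3°) = 2.213 m; N'_1 = 58·cos(-6.3°) − 11·2.213 = 33.3; c'Δl = 19.26; W sinα = -6.4
Slice 2: Δl = 2.0/cos14.7° = 2.068 m; N'_2 = 83·cos14.7° − 2·2.068 = 76.1; c'Δl = 17.99; W sinα = 21.1
Slice 3: Δl = 2.1/cos37.6° = 2.651 m; N'_3 = 44·cos37.6° − 11·2.651 = 5.7; c'Δl = 23.06; W sinα = 26.8
Σc'Δl = 60.3 kN/m; ΣN' = 115.2 kN/m; ΣW sinα = 41.5 kN/m
Resisting = 60.3 + 115.2·tan35.1° = 60.3 + 80.9 = 141.2 kN/m
FS = 141.2 / 41.5 = 3.400

FS = 3.40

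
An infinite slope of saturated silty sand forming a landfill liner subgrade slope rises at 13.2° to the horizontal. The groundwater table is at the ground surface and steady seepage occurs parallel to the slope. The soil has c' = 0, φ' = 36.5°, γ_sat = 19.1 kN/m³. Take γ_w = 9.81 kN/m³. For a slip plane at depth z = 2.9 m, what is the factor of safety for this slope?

FS = 1.53

With seepage parallel to the slope and the water table at the surface, the effective normal stress on the slip plane uses the buoyant unit weight γ' = γ_sat − γ_w while the driving shear stress uses γ_sat:
FS = [c' + γ' z cos²β tanφ'] / [γ_sat z sinβ cosβ]
(For c' = 0 this reduces to FS = (γ'/γ_sat)·tanφ'/tanβ.)
γ' = 19.1 − 9.81 = 9.29 kN/m³
Numerator = 0.0 + 9.29·2.9·cos²13.2°·tan36.5° = 0.0 + 9.29·2.9·0.9479·0.7400 = 18.896 kPa
Denominator = 19.1·2.9·sin13.2°·cos13.2° = 19.1·2.9·0.2284·0.9736 = 12.314 kPa
FS = 18.896 / 12.314 = 1.534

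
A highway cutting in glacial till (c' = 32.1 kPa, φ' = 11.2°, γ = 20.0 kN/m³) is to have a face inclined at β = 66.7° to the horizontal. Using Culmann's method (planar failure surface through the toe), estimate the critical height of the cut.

Culmann's analysis gives the critical failure plane at α_cr = (β + φ')/2 = (66.7 + 11.2)/2 = 39.0°, and the critical height
H_c = (4c'/γ) · sinβ cosφ' / [1 − cos(β − φ')]
    = (4·32.1/20.0) · sin66.7°·cos11.2° / [1 − cos(55.5°)]
    = 6.420 · 0.9184·0.9810 / [1 − 0.5664]
    = 6.420 · 0.9010 / 0.4336
    = 13.34 m

H_c = 13.34 m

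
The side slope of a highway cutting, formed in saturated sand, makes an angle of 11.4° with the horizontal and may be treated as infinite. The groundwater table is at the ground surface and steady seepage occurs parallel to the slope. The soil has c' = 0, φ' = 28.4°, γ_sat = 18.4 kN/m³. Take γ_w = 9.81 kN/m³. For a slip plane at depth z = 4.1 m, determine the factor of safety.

With seepage parallel to the slope and the water table at the surface, the effective normal stress on the slip plane uses the buoyant unit weight γ' = γ_sat − γ_w while the driving shear stress uses γ_sat:
FS = [c' + γ' z cos²β tanφ'] / [γ_sat z sinβ cosβ]
(For c' = 0 this reduces to FS = (γ'/γ_sat)·tanφ'/tanβ.)
γ' = 18.4 − 9.81 = 8.59 kN/m³
Numerator = 0.0 + 8.59·4.1·cos²11.4°·tan28.4° = 0.0 + 8.59·4.1·0.9609·0.5407 = 18.299 kPa
Denominator = 18.4·4.1·sin11.4°·cos11.4° = 18.4·4.1·0.1977·0.9803 = 14.617 kPa
FS = 18.299 / 14.617 = 1.252

FS = 1.25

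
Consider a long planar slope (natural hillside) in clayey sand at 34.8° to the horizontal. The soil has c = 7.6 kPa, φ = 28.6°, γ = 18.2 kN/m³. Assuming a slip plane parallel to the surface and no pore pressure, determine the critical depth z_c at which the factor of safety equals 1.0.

Setting FS = 1.00 in FS = [c + γz cos²β tanφ] / [γz sinβ cosβ] and solving for z:
z = c / [γ cosβ (FS·sinβ − cosβ·tanφ)]
  = 7.6 / [18.2·cos34.8°·(1.00·sin34.8° − cos34.8°·tan28.6°)]
  = 7.6 / [18.2·0.8211·(1.00·0.5707 − 0.8211·0.5452)]
  = 7.6 / 1.8384 = 4.134 m

z_c = 4.13 m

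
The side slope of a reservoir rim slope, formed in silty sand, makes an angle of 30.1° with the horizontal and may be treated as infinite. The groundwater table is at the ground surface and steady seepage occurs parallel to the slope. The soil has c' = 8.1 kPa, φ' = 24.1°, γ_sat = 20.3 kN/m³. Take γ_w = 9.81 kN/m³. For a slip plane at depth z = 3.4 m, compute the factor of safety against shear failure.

FS = 0.67

With seepage parallel to the slope and the water table at the surface, the effective normal stress on the slip plane uses the buoyant unit weight γ' = γ_sat − γ_w while the driving shear stress uses γ_sat:
FS = [c' + γ' z cos²β tanφ'] / [γ_sat z sinβ cosβ]
γ' = 20.3 − 9.81 = 10.49 kN/m³
Numerator = 8.1 + 10.49·3.4·cos²30.1°·tan24.1° = 8.1 + 10.49·3.4·0.7485·0.4473 = 20.041 kPa
Denominator = 20.3·3.4·sin30.1°·cos30.1° = 20.3·3.4·0.5015·0.8652 = 29.947 kPa
FS = 20.041 / 29.947 = 0.669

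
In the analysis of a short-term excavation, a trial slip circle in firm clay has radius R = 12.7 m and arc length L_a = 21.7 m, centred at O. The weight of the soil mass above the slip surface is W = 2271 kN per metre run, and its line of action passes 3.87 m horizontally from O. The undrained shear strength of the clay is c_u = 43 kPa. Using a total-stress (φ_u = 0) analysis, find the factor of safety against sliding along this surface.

Taking moments about the centre O, the resisting moment is provided by the undrained shear strength acting along the arc:
M_R = c_u·L_a·R = 43·21.70·12.7 = 11850.4 kN·m/m
M_D = W·d = 2271·3.87 = 8788.8 kN·m/m
FS = M_R / M_D = 11850.4 / 8788.8 = 1.348

FS = 1.35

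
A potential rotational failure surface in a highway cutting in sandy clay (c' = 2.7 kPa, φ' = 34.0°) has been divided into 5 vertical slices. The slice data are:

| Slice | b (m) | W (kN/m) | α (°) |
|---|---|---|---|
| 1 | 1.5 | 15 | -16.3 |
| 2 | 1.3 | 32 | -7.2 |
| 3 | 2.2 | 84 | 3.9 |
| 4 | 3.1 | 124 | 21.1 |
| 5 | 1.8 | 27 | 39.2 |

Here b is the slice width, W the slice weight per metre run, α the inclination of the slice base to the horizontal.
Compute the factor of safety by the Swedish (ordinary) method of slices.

FS = 3.53

Ordinary method of slices: FS = Σ[c'·Δl_i + (W_i cosα_i)·tanφ'] / Σ W_i sinα_i, with Δl_i = b_i / cosα_i.
Slice 1: Δl = 1.5/cos(-16.3°) = 1.563 m; N'_1 = 15·cos(-16.3°) = 14.4; c'Δl = 4.22; W sinα = -4.2
Slice 2: Δl = 1.3/cos(-7.2°) = 1.310 m; N'_2 = 32·cos(-7.2°) = 31.7; c'Δl = 3.54; W sinα = -4.0
Slice 3: Δl = 2.2/cos3.9° = 2.205 m; N'_3 = 84·cos3.9° = 83.8; c'Δl = 5.95; W sinα = 5.7
Slice 4: Δl = 3.1/cos21.1° = 3.323 m; N'_4 = 124·cos21.1° = 115.7; c'Δl = 8.97; W sinα = 44.6
Slice 5: Δl = 1.8/cos39.2° = 2.323 m; N'_5 = 27·cos39.2° = 20.9; c'Δl = 6.27; W sinα = 17.1
Σc'Δl = 29.0 kN/m; ΣN' = 266.6 kN/m; ΣW sinα = 59.2 kN/m
Resisting = 29.0 + 266.6·tan34.0° = 29.0 + 179.8 = 208.8 kN/m
FS = 208.8 / 59.2 = 3.526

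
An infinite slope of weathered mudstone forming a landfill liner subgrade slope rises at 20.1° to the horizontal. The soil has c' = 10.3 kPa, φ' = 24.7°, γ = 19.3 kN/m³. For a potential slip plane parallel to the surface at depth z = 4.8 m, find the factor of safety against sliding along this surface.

FS = 1.60

For an infinite slope with a slip plane parallel to the surface (no pore pressure): FS = [c' + γz cos²β tanφ'] / [γz sinβ cosβ].
γz = 19.3·4.8 = 92.64 kN/m²
Numerator = 10.3 + 92.64·cos²20.1°·tan24.7° = 10.3 + 92.64·0.8819·0.4599 = 47.877 kPa
Denominator = 92.64·sin20.1°·cos20.1° = 92.64·0.3437·0.9391 = 29.898 kPa
FS = 47.877 / 29.898 = 1.601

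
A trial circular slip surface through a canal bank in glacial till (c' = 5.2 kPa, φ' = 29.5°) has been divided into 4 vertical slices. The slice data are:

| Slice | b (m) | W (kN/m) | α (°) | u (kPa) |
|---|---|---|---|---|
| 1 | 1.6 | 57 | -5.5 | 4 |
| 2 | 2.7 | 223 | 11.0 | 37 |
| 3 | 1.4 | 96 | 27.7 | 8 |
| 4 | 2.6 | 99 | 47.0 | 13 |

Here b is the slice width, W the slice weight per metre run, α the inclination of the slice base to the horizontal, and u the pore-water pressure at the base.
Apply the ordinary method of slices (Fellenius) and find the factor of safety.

FS = 1.28

Ordinary method of slices: FS = Σ[c'·Δl_i + (W_i cosα_i − u_i·Δl_i)·tanφ'] / Σ W_i sinα_i, with Δl_i = b_i / cosα_i.
Slice 1: Δl = 1.6/cos(-5.5°) = 1.607 m; N'_1 = 57·cos(-5.5°) − 4·1.607 = 50.3; c'Δl = 8.36; W sinα = -5.5
Slice 2: Δl = 2.7/cos11.0° = 2.751 m; N'_2 = 223·cos11.0° − 37·2.751 = 117.1; c'Δl = 14.30; W sinα = 42.6
Slice 3: Δl = 1.4/cos27.7° = 1.581 m; N'_3 = 96·cos27.7° − 8·1.581 = 72.3; c'Δl = 8.22; W sinα = 44.6
Slice 4: Δl = 2.6/cos47.0° = 3.812 m; N'_4 = 99·cos47.0° − 13·3.812 = 18.0; c'Δl = 19.82; W sinα = 72.4
Σc'Δl = 50.7 kN/m; ΣN' = 257.7 kN/m; ΣW sinα = 154.1 kN/m
Resisting = 50.7 + 257.7·tan29.5° = 50.7 + 145.8 = 196.5 kN/m
FS = 196.5 / 154.1 = 1.275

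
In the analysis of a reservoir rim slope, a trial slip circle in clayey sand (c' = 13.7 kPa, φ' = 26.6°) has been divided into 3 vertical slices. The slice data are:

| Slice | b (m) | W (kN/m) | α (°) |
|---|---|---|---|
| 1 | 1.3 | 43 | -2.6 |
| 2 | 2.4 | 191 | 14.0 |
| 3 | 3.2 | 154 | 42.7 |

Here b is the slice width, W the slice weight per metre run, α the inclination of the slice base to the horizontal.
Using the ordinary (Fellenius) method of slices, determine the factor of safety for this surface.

Ordinary method of slices: FS = Σ[c'·Δl_i + (W_i cosα_i)·tanφ'] / Σ W_i sinα_i, with Δl_i = b_i / cosα_i.
Slice 1: Δl = 1.3/cos(-2.6°) = 1.301 m; N'_1 = 43·cos(-2.6°) = 43.0; c'Δl = 17.83; W sinα = -2.0
Slice 2: Δl = 2.4/cos14.0° = 2.473 m; N'_2 = 191·cos14.0° = 185.3; c'Δl = 33.89; W sinα = 46.2
Slice 3: Δl = 3.2/cos42.7° = 4.354 m; N'_3 = 154·cos42.7° = 113.2; c'Δl = 59.65; W sinα = 104.4
Σc'Δl = 111.4 kN/m; ΣN' = 341.5 kN/m; ΣW sinα = 148.7 kN/m
Resisting = 111.4 + 341.5·tan26.6° = 111.4 + 171.0 = 282.4 kN/m
FS = 282.4 / 148.7 = 1.899

FS = 1.90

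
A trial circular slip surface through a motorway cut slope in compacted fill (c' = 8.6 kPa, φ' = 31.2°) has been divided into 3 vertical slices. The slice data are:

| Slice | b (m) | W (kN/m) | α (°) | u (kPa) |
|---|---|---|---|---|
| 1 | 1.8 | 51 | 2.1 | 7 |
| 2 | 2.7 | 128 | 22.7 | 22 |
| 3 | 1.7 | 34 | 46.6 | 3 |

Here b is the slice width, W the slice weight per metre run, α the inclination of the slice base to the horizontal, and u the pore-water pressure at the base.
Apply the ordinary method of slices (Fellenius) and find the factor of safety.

FS = 1.68

Ordinary method of slices: FS = Σ[c'·Δl_i + (W_i cosα_i − u_i·Δl_i)·tanφ'] / Σ W_i sinα_i, with Δl_i = b_i / cosα_i.
Slice 1: Δl = 1.8/cos2.1° = 1.801 m; N'_1 = 51·cos2.1° − 7·1.801 = 38.4; c'Δl = 15.49; W sinα = 1.9
Slice 2: Δl = 2.7/cos22.7° = 2.927 m; N'_2 = 128·cos22.7° − 22·2.927 = 53.7; c'Δl = 25.17; W sinα = 49.4
Slice 3: Δl = 1.7/cos46.6° = 2.474 m; N'_3 = 34·cos46.6° − 3·2.474 = 15.9; c'Δl = 21.28; W sinα = 24.7
Σc'Δl = 61.9 kN/m; ΣN' = 108.0 kN/m; ΣW sinα = 76.0 kN/m
Resisting = 61.9 + 108.0·tan31.2° = 61.9 + 65.4 = 127.3 kN/m
FS = 127.3 / 76.0 = 1.676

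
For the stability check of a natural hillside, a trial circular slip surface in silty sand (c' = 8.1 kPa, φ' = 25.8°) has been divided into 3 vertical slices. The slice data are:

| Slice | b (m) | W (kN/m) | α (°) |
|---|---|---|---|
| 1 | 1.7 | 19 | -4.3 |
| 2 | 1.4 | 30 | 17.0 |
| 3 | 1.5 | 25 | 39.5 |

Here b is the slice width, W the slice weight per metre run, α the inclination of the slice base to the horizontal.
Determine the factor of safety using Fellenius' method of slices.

FS = 3.17

Ordinary method of slices: FS = Σ[c'·Δl_i + (W_i cosα_i)·tanφ'] / Σ W_i sinα_i, with Δl_i = b_i / cosα_i.
Slice 1: Δl = 1.7/cos(-4.3°) = 1.705 m; N'_1 = 19·cos(-4.3°) = 18.9; c'Δl = 13.81; W sinα = -1.4
Slice 2: Δl = 1.4/cos17.0° = 1.464 m; N'_2 = 30·cos17.0° = 28.7; c'Δl = 11.86; W sinα = 8.8
Slice 3: Δl = 1.5/cos39.5° = 1.944 m; N'_3 = 25·cos39.5° = 19.3; c'Δl = 15.75; W sinα = 15.9
Σc'Δl = 41.4 kN/m; ΣN' = 66.9 kN/m; ΣW sinα = 23.2 kN/m
Resisting = 41.4 + 66.9·tan25.8° = 41.4 + 32.4 = 73.8 kN/m
FS = 73.8 / 23.2 = 3.173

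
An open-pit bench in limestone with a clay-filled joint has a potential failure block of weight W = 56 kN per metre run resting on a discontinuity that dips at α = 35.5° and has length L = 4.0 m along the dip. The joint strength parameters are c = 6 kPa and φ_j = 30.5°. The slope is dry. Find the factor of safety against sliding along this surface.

FS = 1.56

Resolving the block weight along and normal to the plane and applying the Mohr–Coulomb strength on the joint:
N' = W cosα = 56·cos35.5° = 45.6 kN/m
Driving force T = W sinα = 56·sin35.5° = 32.5 kN/m
Resisting force R = c·L + N'·tanφ_j = 6·4.0 + 45.6·tan30.5° = 24.0 + 26.9 = 50.9 kN/m
FS = R / T = 50.9 / 32.5 = 1.564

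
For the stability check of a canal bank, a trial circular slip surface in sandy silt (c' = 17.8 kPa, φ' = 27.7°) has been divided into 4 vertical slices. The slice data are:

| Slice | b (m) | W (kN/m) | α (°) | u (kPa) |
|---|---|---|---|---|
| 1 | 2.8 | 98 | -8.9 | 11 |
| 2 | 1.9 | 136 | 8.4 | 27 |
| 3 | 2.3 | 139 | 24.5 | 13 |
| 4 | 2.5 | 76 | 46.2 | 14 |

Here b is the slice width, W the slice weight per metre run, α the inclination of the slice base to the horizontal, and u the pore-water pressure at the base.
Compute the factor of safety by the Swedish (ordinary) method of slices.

Ordinary method of slices: FS = Σ[c'·Δl_i + (W_i cosα_i − u_i·Δl_i)·tanφ'] / Σ W_i sinα_i, with Δl_i = b_i / cosα_i.
Slice 1: Δl = 2.8/cos(-8.9°) = 2.834 m; N'_1 = 98·cos(-8.9°) − 11·2.834 = 65.6; c'Δl = 50.45; W sinα = -15.2
Slice 2: Δl = 1.9/cos8.4° = 1.921 m; N'_2 = 136·cos8.4° − 27·1.921 = 82.7; c'Δl = 34.19; W sinα = 19.9
Slice 3: Δl = 2.3/cos24.5° = 2.528 m; N'_3 = 139·cos24.5° − 13·2.528 = 93.6; c'Δl = 44.99; W sinα = 57.6
Slice 4: Δl = 2.5/cos46.2° = 3.612 m; N'_4 = 76·cos46.2° − 14·3.612 = 2.0; c'Δl = 64.29; W sinα = 54.9
Σc'Δl = 193.9 kN/m; ΣN' = 244.0 kN/m; ΣW sinα = 117.2 kN/m
Resisting = 193.9 + 244.0·tan27.7° = 193.9 + 128.1 = 322.0 kN/m
FS = 322.0 / 117.2 = 2.748

FS = 2.75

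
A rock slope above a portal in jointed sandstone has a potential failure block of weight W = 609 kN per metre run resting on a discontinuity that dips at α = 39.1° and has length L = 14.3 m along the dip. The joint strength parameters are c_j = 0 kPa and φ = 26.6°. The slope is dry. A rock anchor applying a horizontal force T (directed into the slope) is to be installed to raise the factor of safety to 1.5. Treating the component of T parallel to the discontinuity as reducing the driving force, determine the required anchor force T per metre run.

T = 229 kN/m

Resolving forces along and normal to the sliding plane, with the horizontal anchor force T adding T·sinα to the effective normal force and T·cosα acting up the plane against the driving force:
FS = [c_jL + (W cosα + T sinα) tanφ] / [W sinα − T cosα]
Without the anchor: N' = 472.6 kN/m, driving T_d = 384.1 kN/m, resisting R = 0·14.3 + 472.6·tan26.6° = 236.7 kN/m, FS = 0.62.
Setting FS = 1.5 and solving for T:
1.5·(384.1 − T cos39.1°) = 236.7 + T sin39.1°·tan26.6°
T·(sin39.1°·tan26.6° + 1.5·cos39.1°) = 1.5·384.1 − 236.7
T·(0.6307·0.5008 + 1.5·0.7760) = 576.1 − 236.7 = 339.5
T·1.4799 = 339.5
T = 229.4 kN/m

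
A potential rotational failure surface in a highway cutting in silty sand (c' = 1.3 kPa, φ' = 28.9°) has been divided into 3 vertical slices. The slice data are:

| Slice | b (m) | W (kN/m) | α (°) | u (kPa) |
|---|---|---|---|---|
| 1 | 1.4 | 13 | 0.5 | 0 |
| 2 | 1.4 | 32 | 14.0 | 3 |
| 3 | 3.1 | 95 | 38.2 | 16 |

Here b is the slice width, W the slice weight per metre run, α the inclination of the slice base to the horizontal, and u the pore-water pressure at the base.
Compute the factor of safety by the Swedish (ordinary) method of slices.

FS = 0.56

Ordinary method of slices: FS = Σ[c'·Δl_i + (W_i cosα_i − u_i·Δl_i)·tanφ'] / Σ W_i sinα_i, with Δl_i = b_i / cosα_i.
Slice 1: Δl = 1.4/cos0.5° = 1.400 m; N'_1 = 13·cos0.5° − 0·1.400 = 13.0; c'Δl = 1.82; W sinα = 0.1
Slice 2: Δl = 1.4/cos14.0° = 1.443 m; N'_2 = 32·cos14.0° − 3·1.443 = 26.7; c'Δl = 1.88; W sinα = 7.7
Slice 3: Δl = 3.1/cos38.2° = 3.945 m; N'_3 = 95·cos38.2° − 16·3.945 = 11.5; c'Δl = 5.13; W sinα = 58.7
Σc'Δl = 8.8 kN/m; ΣN' = 51.3 kN/m; ΣW sinα = 66.6 kN/m
Resisting = 8.8 + 51.3·tan28.9° = 8.8 + 28.3 = 37.1 kN/m
FS = 37.1 / 66.6 = 0.557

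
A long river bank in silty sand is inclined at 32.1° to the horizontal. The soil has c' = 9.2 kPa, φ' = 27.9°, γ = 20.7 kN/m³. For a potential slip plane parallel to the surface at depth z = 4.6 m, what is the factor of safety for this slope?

FS = 1.06

For an infinite slope with a slip plane parallel to the surface (no pore pressure): FS = [c' + γz cos²β tanφ'] / [γz sinβ cosβ].
γz = 20.7·4.6 = 95.22 kN/m²
Numerator = 9.2 + 95.22·cos²32.1°·tan27.9° = 9.2 + 95.22·0.7176·0.5295 = 45.380 kPa
Denominator = 95.22·sin32.1°·cos32.1° = 95.22·0.5314·0.8471 = 42.864 kPa
FS = 45.380 / 42.864 = 1.059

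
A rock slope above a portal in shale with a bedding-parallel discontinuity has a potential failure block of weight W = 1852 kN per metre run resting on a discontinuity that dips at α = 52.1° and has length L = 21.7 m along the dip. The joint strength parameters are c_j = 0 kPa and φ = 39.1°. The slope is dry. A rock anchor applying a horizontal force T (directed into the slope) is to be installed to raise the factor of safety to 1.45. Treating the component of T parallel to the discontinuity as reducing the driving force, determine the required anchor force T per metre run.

T = 780 kN/m

Resolving forces along and normal to the sliding plane, with the horizontal anchor force T adding T·sinα to the effective normal force and T·cosα acting up the plane against the driving force:
FS = [c_jL + (W cosα + T sinα) tanφ] / [W sinα − T cosα]
Without the anchor: N' = 1137.7 kN/m, driving T_d = 1461.4 kN/m, resisting R = 0·21.7 + 1137.7·tan39.1° = 924.5 kN/m, FS = 0.63.
Setting FS = 1.45 and solving for T:
1.45·(1461.4 − T cos52.1°) = 924.5 + T sin52.1°·tan39.1°
T·(sin52.1°·tan39.1° + 1.45·cos52.1°) = 1.45·1461.4 − 924.5
T·(0.7891·0.8127 + 1.45·0.6143) = 2119.0 − 924.5 = 1194.5
T·1.5320 = 1194.5
T = 779.7 kN/m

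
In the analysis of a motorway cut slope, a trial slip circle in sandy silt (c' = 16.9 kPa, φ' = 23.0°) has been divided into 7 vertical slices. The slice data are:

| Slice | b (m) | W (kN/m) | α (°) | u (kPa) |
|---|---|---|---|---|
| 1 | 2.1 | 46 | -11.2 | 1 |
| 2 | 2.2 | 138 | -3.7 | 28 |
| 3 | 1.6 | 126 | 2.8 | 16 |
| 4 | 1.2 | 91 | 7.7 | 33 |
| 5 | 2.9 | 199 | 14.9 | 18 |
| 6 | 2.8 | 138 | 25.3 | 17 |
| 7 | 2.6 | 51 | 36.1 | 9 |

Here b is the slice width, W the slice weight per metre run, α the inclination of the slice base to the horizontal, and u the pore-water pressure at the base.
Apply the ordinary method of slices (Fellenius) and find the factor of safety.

Ordinary method of slices: FS = Σ[c'·Δl_i + (W_i cosα_i − u_i·Δl_i)·tanφ'] / Σ W_i sinα_i, with Δl_i = b_i / cosα_i.
Slice 1: Δl = 2.1/cos(-11.2°) = 2.141 m; N'_1 = 46·cos(-11.2°) − 1·2.141 = 43.0; c'Δl = 36.18; W sinα = -8.9
Slice 2: Δl = 2.2/cos(-3.7°) = 2.205 m; N'_2 = 138·cos(-3.7°) − 28·2.205 = 76.0; c'Δl = 37.26; W sinα = -8.9
Slice 3: Δl = 1.6/cos2.8° = 1.602 m; N'_3 = 126·cos2.8° − 16·1.602 = 100.2; c'Δl = 27.07; W sinα = 6.2
Slice 4: Δl = 1.2/cos7.7° = 1.211 m; N'_4 = 91·cos7.7° − 33·1.211 = 50.2; c'Δl = 20.46; W sinα = 12.2
Slice 5: Δl = 2.9/cos14.9° = 3.001 m; N'_5 = 199·cos14.9° − 18·3.001 = 138.3; c'Δl = 50.72; W sinα = 51.2
Slice 6: Δl = 2.8/cos25.3° = 3.097 m; N'_6 = 138·cos25.3° − 17·3.097 = 72.1; c'Δl = 52.34; W sinα = 59.0
Slice 7: Δl = 2.6/cos36.1° = 3.218 m; N'_7 = 51·cos36.1° − 9·3.218 = 12.2; c'Δl = 54.38; W sinα = 30.0
Σc'Δl = 278.4 kN/m; ΣN' = 492.1 kN/m; ΣW sinα = 140.7 kN/m
Resisting = 278.4 + 492.1·tan23.0° = 278.4 + 208.9 = 487.3 kN/m
FS = 487.3 / 140.7 = 3.463

FS = 3.46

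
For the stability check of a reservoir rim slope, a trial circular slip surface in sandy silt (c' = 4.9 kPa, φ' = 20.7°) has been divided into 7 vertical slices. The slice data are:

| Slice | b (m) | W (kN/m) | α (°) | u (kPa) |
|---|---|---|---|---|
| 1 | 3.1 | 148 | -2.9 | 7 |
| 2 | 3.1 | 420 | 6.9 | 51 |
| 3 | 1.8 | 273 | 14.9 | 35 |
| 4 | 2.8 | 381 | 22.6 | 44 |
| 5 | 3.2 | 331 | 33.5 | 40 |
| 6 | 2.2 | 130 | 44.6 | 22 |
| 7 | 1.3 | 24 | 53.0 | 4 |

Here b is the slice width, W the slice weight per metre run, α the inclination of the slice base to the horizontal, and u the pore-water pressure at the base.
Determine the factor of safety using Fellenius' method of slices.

Ordinary method of slices: FS = Σ[c'·Δl_i + (W_i cosα_i − u_i·Δl_i)·tanφ'] / Σ W_i sinα_i, with Δl_i = b_i / cosα_i.
Slice 1: Δl = 3.1/cos(-2.9°) = 3.104 m; N'_1 = 148·cos(-2.9°) − 7·3.104 = 126.1; c'Δl = 15.21; W sinα = -7.5
Slice 2: Δl = 3.1/cos6.9° = 3.123 m; N'_2 = 420·cos6.9° − 51·3.123 = 257.7; c'Δl = 15.30; W sinα = 50.5
Slice 3: Δl = 1.8/cos14.9° = 1.863 m; N'_3 = 273·cos14.9° − 35·1.863 = 198.6; c'Δl = 9.13; W sinα = 70.2
Slice 4: Δl = 2.8/cos22.6° = 3.033 m; N'_4 = 381·cos22.6° − 44·3.033 = 218.3; c'Δl = 14.86; W sinα = 146.4
Slice 5: Δl = 3.2/cos33.5° = 3.837 m; N'_5 = 331·cos33.5° − 40·3.837 = 122.5; c'Δl = 18.80; W sinα = 182.7
Slice 6: Δl = 2.2/cos44.6° = 3.090 m; N'_6 = 130·cos44.6° − 22·3.090 = 24.6; c'Δl = 15.14; W sinα = 91.3
Slice 7: Δl = 1.3/cos53.0° = 2.160 m; N'_7 = 24·cos53.0° − 4·2.160 = 5.8; c'Δl = 10.58; W sinα = 19.2
Σc'Δl = 99.0 kN/m; ΣN' = 953.6 kN/m; ΣW sinα = 552.7 kN/m
Resisting = 99.0 + 953.6·tan20.7° = 99.0 + 360.3 = 459.4 kN/m
FS = 459.4 / 552.7 = 0.831

FS = 0.83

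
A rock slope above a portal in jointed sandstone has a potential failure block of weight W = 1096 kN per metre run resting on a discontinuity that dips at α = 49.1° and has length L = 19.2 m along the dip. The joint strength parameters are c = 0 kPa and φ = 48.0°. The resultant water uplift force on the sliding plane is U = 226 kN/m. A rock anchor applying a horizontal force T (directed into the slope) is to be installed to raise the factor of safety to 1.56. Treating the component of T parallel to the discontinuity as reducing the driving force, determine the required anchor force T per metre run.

T = 401 kN/m

Resolving forces along and normal to the sliding plane, with the horizontal anchor force T adding T·sinα to the effective normal force and T·cosα acting up the plane against the driving force:
FS = [cL + (W cosα − U + T sinα) tanφ] / [W sinα − T cosα]
Without the anchor: N' = 491.6 kN/m, driving T_d = 828.4 kN/m, resisting R = 0·19.2 + 491.6·tan48.0° = 546.0 kN/m, FS = 0.66.
Setting FS = 1.56 and solving for T:
1.56·(828.4 − T cos49.1°) = 546.0 + T sin49.1°·tan48.0°
T·(sin49.1°·tan48.0° + 1.56·cos49.1°) = 1.56·828.4 − 546.0
T·(0.7559·1.1106 + 1.56·0.6547) = 1292.3 − 546.0 = 746.4
T·1.8609 = 746.4
T = 401.1 kN/m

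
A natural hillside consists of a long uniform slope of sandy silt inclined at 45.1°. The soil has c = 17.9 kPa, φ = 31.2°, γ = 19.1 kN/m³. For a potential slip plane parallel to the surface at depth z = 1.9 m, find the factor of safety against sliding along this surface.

FS = 1.59

For an infinite slope with a slip plane parallel to the surface (no pore pressure): FS = [c + γz cos²β tanφ] / [γz sinβ cosβ].
γz = 19.1·1.9 = 36.29 kN/m²
Numerator = 17.9 + 36.29·cos²45.1°·tan31.2° = 17.9 + 36.29·0.4983·0.6056 = 28.851 kPa
Denominator = 36.29·sin45.1°·cos45.1° = 36.29·0.7083·0.7059 = 18.145 kPa
FS = 28.851 / 18.145 = 1.590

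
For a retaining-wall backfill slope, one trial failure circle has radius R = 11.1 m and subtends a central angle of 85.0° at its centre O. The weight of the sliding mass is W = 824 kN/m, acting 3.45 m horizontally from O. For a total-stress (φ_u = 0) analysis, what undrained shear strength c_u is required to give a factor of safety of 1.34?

c_u = 20.8 kPa

FS = c_u·L_a·R / (W·d), so c_u = FS·W·d / (L_a·R).
Arc length L_a = R·θ = 11.1·(85.0°·π/180) = 11.1·1.4835 = 16.47 m
c_u = 1.34·824·3.45 / (16.47·11.1) = 3809.4 / 182.79 = 20.84 kPa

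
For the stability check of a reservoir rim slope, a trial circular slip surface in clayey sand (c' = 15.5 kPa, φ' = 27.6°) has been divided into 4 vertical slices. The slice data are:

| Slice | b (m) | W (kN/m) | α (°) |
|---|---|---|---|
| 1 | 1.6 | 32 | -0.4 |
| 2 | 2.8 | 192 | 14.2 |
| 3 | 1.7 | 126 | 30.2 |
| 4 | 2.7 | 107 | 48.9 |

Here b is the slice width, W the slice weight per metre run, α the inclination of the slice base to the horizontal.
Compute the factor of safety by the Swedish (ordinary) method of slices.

Ordinary method of slices: FS = Σ[c'·Δl_i + (W_i cosα_i)·tanφ'] / Σ W_i sinα_i, with Δl_i = b_i / cosα_i.
Slice 1: Δl = 1.6/cos(-0.4°) = 1.600 m; N'_1 = 32·cos(-0.4°) = 32.0; c'Δl = 24.80; W sinα = -0.2
Slice 2: Δl = 2.8/cos14.2° = 2.888 m; N'_2 = 192·cos14.2° = 186.1; c'Δl = 44.77; W sinα = 47.1
Slice 3: Δl = 1.7/cos30.2° = 1.967 m; N'_3 = 126·cos30.2° = 108.9; c'Δl = 30.49; W sinα = 63.4
Slice 4: Δl = 2.7/cos48.9° = 4.107 m; N'_4 = 107·cos48.9° = 70.3; c'Δl = 63.66; W sinα = 80.6
Σc'Δl = 163.7 kN/m; ΣN' = 397.4 kN/m; ΣW sinα = 190.9 kN/m
Resisting = 163.7 + 397.4·tan27.6° = 163.7 + 207.7 = 371.5 kN/m
FS = 371.5 / 190.9 = 1.946

FS = 1.95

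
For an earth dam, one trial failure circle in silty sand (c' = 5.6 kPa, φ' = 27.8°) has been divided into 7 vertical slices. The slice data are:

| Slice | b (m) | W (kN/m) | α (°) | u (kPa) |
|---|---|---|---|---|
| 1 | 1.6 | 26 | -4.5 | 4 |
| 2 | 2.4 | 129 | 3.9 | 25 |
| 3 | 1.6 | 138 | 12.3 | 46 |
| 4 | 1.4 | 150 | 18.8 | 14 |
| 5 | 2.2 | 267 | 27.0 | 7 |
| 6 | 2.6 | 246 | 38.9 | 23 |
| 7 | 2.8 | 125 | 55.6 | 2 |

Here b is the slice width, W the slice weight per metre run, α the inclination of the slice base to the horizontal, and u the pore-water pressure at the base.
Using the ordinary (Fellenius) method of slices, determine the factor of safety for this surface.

FS = 0.97

Ordinary method of slices: FS = Σ[c'·Δl_i + (W_i cosα_i − u_i·Δl_i)·tanφ'] / Σ W_i sinα_i, with Δl_i = b_i / cosα_i.
Slice 1: Δl = 1.6/cos(-4.5°) = 1.605 m; N'_1 = 26·cos(-4.5°) − 4·1.605 = 19.5; c'Δl = 8.99; W sinα = -2.0
Slice 2: Δl = 2.4/cos3.9° = 2.406 m; N'_2 = 129·cos3.9° − 25·2.406 = 68.6; c'Δl = 13.47; W sinα = 8.8
Slice 3: Δl = 1.6/cos12.3° = 1.638 m; N'_3 = 138·cos12.3° − 46·1.638 = 59.5; c'Δl = 9.17; W sinα = 29.4
Slice 4: Δl = 1.4/cos18.8° = 1.479 m; N'_4 = 150·cos18.8° − 14·1.479 = 121.3; c'Δl = 8.28; W sinα = 48.3
Slice 5: Δl = 2.2/cos27.0° = 2.469 m; N'_5 = 267·cos27.0° − 7·2.469 = 220.6; c'Δl = 13.83; W sinα = 121.2
Slice 6: Δl = 2.6/cos38.9° = 3.341 m; N'_6 = 246·cos38.9° − 23·3.341 = 114.6; c'Δl = 18.71; W sinα = 154.5
Slice 7: Δl = 2.8/cos55.6° = 4.956 m; N'_7 = 125·cos55.6° − 2·4.956 = 60.7; c'Δl = 27.75; W sinα = 103.1
Σc'Δl = 100.2 kN/m; ΣN' = 664.8 kN/m; ΣW sinα = 463.3 kN/m
Resisting = 100.2 + 664.8·tan27.8° = 100.2 + 350.5 = 450.7 kN/m
FS = 450.7 / 463.3 = 0.973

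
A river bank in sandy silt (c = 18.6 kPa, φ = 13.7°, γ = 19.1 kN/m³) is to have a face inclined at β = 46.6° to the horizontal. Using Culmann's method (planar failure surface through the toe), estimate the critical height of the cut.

Culmann's analysis gives the critical failure plane at α_cr = (β + φ)/2 = (46.6 + 13.7)/2 = 30.1°, and the critical height
H_c = (4c/γ) · sinβ cosφ / [1 − cos(β − φ)]
    = (4·18.6/19.1) · sin46.6°·cos13.7° / [1 − cos(32.9°)]
    = 3.895 · 0.7266·0.9715 / [1 − 0.8396]
    = 3.895 · 0.7059 / 0.1604
    = 17.14 m

H_c = 17.14 m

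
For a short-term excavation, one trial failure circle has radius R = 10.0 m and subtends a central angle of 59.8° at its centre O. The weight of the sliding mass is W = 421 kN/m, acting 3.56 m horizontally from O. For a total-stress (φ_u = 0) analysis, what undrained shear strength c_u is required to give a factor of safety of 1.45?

FS = c_u·L_a·R / (W·d), so c_u = FS·W·d / (L_a·R).
Arc length L_a = R·θ = 10.0·(59.8°·π/180) = 10.0·1.0437 = 10.44 m
c_u = 1.45·421·3.56 / (10.44·10.0) = 2173.2 / 104.37 = 20.82 kPa

c_u = 20.8 kPa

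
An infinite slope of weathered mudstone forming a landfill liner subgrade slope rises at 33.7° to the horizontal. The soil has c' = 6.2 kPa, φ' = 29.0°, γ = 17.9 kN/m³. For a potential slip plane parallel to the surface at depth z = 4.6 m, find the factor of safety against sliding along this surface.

FS = 0.99

For an infinite slope with a slip plane parallel to the surface (no pore pressure): FS = [c' + γz cos²β tanφ'] / [γz sinβ cosβ].
γz = 17.9·4.6 = 82.34 kN/m²
Numerator = 6.2 + 82.34·cos²33.7°·tan29.0° = 6.2 + 82.34·0.6921·0.5543 = 37.791 kPa
Denominator = 82.34·sin33.7°·cos33.7° = 82.34·0.5548·0.8320 = 38.009 kPa
FS = 37.791 / 38.009 = 0.994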